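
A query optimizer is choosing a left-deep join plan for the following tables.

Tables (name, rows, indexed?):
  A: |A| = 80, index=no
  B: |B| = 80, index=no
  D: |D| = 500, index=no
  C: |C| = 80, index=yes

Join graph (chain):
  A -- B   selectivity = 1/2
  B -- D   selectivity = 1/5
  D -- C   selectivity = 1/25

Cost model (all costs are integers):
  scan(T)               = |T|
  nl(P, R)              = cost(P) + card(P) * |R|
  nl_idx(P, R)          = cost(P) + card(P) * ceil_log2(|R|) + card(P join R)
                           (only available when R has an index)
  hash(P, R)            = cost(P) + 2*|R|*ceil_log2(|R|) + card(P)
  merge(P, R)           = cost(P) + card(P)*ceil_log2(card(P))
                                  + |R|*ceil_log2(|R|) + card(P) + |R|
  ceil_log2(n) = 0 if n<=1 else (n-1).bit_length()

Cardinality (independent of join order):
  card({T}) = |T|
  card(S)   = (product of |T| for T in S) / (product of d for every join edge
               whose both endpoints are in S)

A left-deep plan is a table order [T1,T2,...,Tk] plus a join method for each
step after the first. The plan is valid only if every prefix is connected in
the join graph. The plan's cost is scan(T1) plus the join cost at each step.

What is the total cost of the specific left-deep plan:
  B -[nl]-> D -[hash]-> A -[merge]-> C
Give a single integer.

step 1: scan B: cost=80, card=80
step 2: join D via nl
    card(P join D) = 80*500/(5) = 8000
    cost = 80 + 80*500 = 40080
step 3: join A via hash
    card(P join A) = 8000*80/(2) = 320000
    cost = 40080 + 2*80*7 + 8000 = 49200
step 4: join C via merge
    card(P join C) = 320000*80/(25) = 1024000
    cost = 49200 + 320000*19 + 80*7 + 320000 + 80 = 6449840

6449840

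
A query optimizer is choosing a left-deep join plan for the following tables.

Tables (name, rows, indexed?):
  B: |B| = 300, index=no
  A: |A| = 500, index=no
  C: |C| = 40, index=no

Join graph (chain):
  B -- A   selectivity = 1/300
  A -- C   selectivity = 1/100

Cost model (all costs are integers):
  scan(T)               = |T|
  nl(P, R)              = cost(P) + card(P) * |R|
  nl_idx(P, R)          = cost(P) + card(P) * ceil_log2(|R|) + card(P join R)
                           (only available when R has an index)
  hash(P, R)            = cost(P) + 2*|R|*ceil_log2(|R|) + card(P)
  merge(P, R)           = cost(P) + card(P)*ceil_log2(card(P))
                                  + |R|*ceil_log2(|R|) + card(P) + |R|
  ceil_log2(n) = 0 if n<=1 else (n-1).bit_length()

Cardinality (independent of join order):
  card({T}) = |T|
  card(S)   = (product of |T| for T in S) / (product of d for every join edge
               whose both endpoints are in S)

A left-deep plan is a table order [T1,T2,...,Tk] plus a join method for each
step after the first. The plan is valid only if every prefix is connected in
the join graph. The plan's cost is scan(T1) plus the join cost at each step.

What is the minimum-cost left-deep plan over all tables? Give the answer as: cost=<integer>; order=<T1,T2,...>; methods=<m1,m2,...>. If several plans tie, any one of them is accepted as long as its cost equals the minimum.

cost=6280; order=A,C,B; methods=hash,merge

Selinger DP (subsets sized 1..n):
  {B}: scan cost=300, card=300
  {A}: scan cost=500, card=500
  {C}: scan cost=40, card=40
  {AB}: card=500; try (B,hash)→6400, (A,merge)→8300, (B,merge)→8500, (A,hash)→9600, (A,nl)→150300, (B,nl)→150500; best=6400 via (B,hash)
  {AC}: card=200; try (C,hash)→1480, (A,merge)→5320, (C,merge)→5780, (A,hash)→9080, (A,nl)→20040, (C,nl)→20500; best=1480 via (C,hash)
  {ABC}: card=200; try (B,merge)→6280, (B,hash)→7080, (C,hash)→7380, (C,merge)→11680, (C,nl)→26400, (B,nl)→61480; best=6280 via (B,merge)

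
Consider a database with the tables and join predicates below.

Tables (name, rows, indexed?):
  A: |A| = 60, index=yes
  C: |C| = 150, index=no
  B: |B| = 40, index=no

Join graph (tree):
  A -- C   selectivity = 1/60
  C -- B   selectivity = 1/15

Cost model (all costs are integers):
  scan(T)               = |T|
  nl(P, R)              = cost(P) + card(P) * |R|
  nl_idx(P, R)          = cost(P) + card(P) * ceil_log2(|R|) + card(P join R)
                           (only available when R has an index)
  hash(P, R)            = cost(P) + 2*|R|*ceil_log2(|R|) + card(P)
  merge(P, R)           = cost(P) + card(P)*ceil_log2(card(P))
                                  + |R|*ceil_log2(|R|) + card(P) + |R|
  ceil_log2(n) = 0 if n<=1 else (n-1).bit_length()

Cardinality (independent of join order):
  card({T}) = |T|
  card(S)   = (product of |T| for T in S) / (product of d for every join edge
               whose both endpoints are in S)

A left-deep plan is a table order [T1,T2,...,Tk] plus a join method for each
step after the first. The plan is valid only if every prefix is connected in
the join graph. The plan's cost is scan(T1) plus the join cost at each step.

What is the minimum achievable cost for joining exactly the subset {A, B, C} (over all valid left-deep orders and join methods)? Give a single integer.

Selinger DP over subsets of {A,B,C}:
  {A}: scan cost=60, card=60
  {C}: scan cost=150, card=150
  {B}: scan cost=40, card=40
  {AC}: card=150; try (A,hash)→1020, (A,nl_idx)→1200, (C,merge)→1830, (A,merge)→1920, (C,hash)→2520, (C,nl)→9060 …(+1); best=1020 via (A,hash)
  {BC}: card=400; try (B,hash)→780, (C,merge)→1670, (B,merge)→1780, (C,hash)→2480, (C,nl)→6040, (B,nl)→6150; best=780 via (B,hash)
  {ABC}: card=400; try (B,hash)→1650, (A,hash)→1900, (B,merge)→2650, (A,nl_idx)→3580, (A,merge)→5200, (B,nl)→7020 …(+1); best=1650 via (B,hash)

1650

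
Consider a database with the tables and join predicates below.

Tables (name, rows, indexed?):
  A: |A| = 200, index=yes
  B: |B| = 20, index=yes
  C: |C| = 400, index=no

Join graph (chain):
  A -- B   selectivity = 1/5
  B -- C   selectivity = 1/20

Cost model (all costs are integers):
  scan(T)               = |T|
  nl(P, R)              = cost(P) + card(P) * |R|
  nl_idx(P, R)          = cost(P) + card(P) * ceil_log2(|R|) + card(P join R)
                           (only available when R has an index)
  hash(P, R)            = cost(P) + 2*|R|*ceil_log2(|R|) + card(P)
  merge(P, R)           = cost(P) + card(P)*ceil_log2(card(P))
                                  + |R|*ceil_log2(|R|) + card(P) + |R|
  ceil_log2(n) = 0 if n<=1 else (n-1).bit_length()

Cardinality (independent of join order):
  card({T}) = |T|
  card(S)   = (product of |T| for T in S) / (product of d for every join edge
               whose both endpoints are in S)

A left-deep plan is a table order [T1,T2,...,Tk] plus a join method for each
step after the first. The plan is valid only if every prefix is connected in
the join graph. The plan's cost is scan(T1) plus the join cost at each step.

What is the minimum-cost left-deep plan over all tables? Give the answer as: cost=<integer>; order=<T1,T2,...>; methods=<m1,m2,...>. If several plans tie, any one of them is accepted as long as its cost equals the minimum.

cost=4600; order=C,B,A; methods=hash,hash

Selinger DP (subsets sized 1..n):
  {A}: scan cost=200, card=200
  {B}: scan cost=20, card=20
  {C}: scan cost=400, card=400
  {AB}: card=800; try (B,hash)→600, (A,nl_idx)→980, (A,merge)→1940, (B,nl_idx)→2000, (B,merge)→2120, (A,hash)→3240 …(+2); best=600 via (B,hash)
  {BC}: card=400; try (B,hash)→1000, (B,nl_idx)→2800, (C,merge)→4140, (B,merge)→4520, (C,hash)→7240, (C,nl)→8020 …(+1); best=1000 via (B,hash)
  {ABC}: card=16000; try (A,hash)→4600, (A,merge)→6800, (C,hash)→8600, (C,merge)→13400, (A,nl_idx)→20200, (A,nl)→81000 …(+1); best=4600 via (A,hash)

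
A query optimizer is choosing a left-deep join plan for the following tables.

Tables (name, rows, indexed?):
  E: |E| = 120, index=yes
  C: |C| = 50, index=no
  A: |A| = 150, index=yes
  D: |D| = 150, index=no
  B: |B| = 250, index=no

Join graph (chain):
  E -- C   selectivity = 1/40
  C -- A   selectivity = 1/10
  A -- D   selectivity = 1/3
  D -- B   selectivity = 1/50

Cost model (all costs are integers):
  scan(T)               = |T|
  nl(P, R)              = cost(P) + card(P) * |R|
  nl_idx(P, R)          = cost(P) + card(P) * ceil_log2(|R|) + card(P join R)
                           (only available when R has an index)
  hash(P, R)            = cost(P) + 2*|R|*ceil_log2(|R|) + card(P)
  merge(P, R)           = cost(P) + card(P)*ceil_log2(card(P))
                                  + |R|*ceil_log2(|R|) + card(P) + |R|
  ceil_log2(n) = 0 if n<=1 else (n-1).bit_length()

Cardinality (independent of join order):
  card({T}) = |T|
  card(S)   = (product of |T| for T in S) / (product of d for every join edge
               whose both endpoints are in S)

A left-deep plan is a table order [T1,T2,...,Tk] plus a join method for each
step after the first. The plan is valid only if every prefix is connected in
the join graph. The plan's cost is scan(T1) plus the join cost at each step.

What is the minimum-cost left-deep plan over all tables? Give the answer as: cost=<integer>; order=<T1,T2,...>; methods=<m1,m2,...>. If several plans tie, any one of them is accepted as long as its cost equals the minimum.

cost=124250; order=C,E,A,D,B; methods=nl_idx,hash,hash,hash

Selinger DP (subsets sized 1..n):
  {E}: scan cost=120, card=120
  {C}: scan cost=50, card=50
  {A}: scan cost=150, card=150
  {D}: scan cost=150, card=150
  {B}: scan cost=250, card=250
  {CE}: card=150; try (E,nl_idx)→550, (C,hash)→840, (E,merge)→1360, (C,merge)→1430, (E,hash)→1780, (E,nl)→6050 …(+1); best=550 via (E,nl_idx)
  {AC}: card=750; try (C,hash)→900, (A,nl_idx)→1200, (A,merge)→1750, (C,merge)→1850, (A,hash)→2500, (A,nl)→7550 …(+1); best=900 via (C,hash)
  {AD}: card=7500; try (D,hash)→2700, (A,hash)→2700, (D,merge)→2850, (A,merge)→2850, (A,nl_idx)→8850, (D,nl)→22650 …(+1); best=2700 via (D,hash)
  {BD}: card=750; try (D,hash)→2900, (B,merge)→3750, (D,merge)→3850, (B,hash)→4300, (B,nl)→37650, (D,nl)→37750; best=2900 via (D,hash)
  {ACE}: card=2250; try (A,hash)→3100, (A,merge)→3250, (E,hash)→3330, (A,nl_idx)→4000, (E,nl_idx)→8400, (E,merge)→10110 …(+2); best=3100 via (A,hash)
  {ACD}: card=37500; try (D,hash)→4050, (D,merge)→10500, (C,hash)→10800, (C,merge)→108050, (D,nl)→113400, (C,nl)→377700; best=4050 via (D,hash)
  {ABD}: card=37500; try (A,hash)→6050, (A,merge)→12500, (B,hash)→14200, (A,nl_idx)→46400, (B,merge)→109950, (A,nl)→115400 …(+1); best=6050 via (A,hash)
  {ACDE}: card=112500; try (D,hash)→7750, (D,merge)→33700, (E,hash)→43230, (D,nl)→340600, (E,nl_idx)→379050, (E,merge)→642510 …(+1); best=7750 via (D,hash)
  {ABCD}: card=187500; try (C,hash)→44150, (B,hash)→45550, (B,merge)→643800, (C,merge)→643900, (C,nl)→1881050, (B,nl)→9379050; best=44150 via (C,hash)
  {ABCDE}: card=562500; try (B,hash)→124250, (E,hash)→233330, (E,nl_idx)→1919150, (B,merge)→2035000, (E,merge)→3607610, (E,nl)→22544150 …(+1); best=124250 via (B,hash)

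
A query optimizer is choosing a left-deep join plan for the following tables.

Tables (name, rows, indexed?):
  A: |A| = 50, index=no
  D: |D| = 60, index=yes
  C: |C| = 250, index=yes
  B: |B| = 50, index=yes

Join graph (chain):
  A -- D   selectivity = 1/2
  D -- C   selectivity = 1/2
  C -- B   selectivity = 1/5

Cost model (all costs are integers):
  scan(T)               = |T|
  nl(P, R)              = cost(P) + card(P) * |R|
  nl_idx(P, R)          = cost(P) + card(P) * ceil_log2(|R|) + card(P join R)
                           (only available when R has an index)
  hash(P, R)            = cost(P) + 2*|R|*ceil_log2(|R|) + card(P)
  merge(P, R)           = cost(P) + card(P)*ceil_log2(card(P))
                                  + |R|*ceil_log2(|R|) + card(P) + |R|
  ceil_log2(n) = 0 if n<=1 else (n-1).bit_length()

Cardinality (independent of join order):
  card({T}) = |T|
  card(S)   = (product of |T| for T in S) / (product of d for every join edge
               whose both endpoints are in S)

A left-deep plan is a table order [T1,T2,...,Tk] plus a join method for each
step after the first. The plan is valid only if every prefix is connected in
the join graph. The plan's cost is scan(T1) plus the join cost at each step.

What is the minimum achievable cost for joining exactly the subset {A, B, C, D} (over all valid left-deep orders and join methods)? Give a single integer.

Selinger DP over subsets of {A,B,C,D}:
  {A}: scan cost=50, card=50
  {D}: scan cost=60, card=60
  {C}: scan cost=250, card=250
  {B}: scan cost=50, card=50
  {AD}: card=1500; try (A,hash)→720, (D,hash)→820, (D,merge)→820, (A,merge)→830, (D,nl_idx)→1850, (D,nl)→3050 …(+1); best=720 via (A,hash)
  {CD}: card=7500; try (D,hash)→1220, (C,merge)→2730, (D,merge)→2920, (C,hash)→4120, (C,nl_idx)→8040, (D,nl_idx)→9250 …(+2); best=1220 via (D,hash)
  {BC}: card=2500; try (B,hash)→1100, (C,merge)→2650, (B,merge)→2850, (C,nl_idx)→2950, (C,hash)→4100, (B,nl_idx)→4250 …(+2); best=1100 via (B,hash)
  {ACD}: card=187500; try (C,hash)→6220, (A,hash)→9320, (C,merge)→20970, (A,merge)→106570, (C,nl_idx)→200220, (C,nl)→375720 …(+1); best=6220 via (C,hash)
  {BCD}: card=75000; try (D,hash)→4320, (B,hash)→9320, (D,merge)→34020, (D,nl_idx)→91100, (B,merge)→106570, (B,nl_idx)→121220 …(+2); best=4320 via (D,hash)
  {ABCD}: card=1875000; try (A,hash)→79920, (B,hash)→194320, (A,merge)→1354670, (B,nl_idx)→3006220, (B,merge)→3569070, (A,nl)→3754320 …(+1); best=79920 via (A,hash)

79920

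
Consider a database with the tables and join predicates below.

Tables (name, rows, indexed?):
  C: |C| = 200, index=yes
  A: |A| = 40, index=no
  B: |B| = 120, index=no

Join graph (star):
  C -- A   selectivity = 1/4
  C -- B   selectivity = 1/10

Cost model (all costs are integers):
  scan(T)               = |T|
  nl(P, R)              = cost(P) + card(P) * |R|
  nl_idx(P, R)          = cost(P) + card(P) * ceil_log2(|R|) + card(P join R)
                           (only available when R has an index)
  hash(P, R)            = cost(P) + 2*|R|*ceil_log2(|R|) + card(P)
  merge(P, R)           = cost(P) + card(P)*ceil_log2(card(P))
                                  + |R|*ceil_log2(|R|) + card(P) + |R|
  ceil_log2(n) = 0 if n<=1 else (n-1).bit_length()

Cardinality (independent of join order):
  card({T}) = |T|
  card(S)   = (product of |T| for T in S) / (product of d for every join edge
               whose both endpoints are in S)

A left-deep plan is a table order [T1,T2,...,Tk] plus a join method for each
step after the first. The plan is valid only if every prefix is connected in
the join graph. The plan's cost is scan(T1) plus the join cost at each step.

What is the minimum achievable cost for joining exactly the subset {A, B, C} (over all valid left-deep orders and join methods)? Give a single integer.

Selinger DP over subsets of {A,B,C}:
  {C}: scan cost=200, card=200
  {A}: scan cost=40, card=40
  {B}: scan cost=120, card=120
  {AC}: card=2000; try (A,hash)→880, (C,merge)→2120, (A,merge)→2280, (C,nl_idx)→2360, (C,hash)→3280, (C,nl)→8040 …(+1); best=880 via (A,hash)
  {BC}: card=2400; try (B,hash)→2080, (C,merge)→2880, (B,merge)→2960, (C,hash)→3440, (C,nl_idx)→3480, (C,nl)→24120 …(+1); best=2080 via (B,hash)
  {ABC}: card=24000; try (B,hash)→4560, (A,hash)→4960, (B,merge)→25840, (A,merge)→33560, (A,nl)→98080, (B,nl)→240880; best=4560 via (B,hash)

4560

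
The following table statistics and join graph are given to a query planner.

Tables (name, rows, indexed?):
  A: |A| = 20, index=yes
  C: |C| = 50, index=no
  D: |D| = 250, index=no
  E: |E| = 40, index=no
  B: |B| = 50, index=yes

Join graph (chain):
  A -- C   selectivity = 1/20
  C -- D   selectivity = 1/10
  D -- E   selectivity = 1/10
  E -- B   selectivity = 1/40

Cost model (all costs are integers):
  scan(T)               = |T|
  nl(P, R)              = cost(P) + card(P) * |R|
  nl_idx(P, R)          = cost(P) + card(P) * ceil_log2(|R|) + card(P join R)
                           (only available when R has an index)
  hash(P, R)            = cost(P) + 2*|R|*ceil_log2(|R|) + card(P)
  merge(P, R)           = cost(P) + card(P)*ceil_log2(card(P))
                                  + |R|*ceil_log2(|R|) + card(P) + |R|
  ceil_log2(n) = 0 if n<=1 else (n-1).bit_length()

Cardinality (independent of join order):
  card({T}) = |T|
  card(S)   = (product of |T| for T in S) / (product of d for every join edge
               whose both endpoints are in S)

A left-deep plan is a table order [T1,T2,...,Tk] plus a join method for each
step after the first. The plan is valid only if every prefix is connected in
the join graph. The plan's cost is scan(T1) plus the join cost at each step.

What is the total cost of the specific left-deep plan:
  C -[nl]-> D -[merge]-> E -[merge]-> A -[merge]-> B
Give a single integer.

step 1: scan C: cost=50, card=50
step 2: join D via nl
    card(P join D) = 50*250/(10) = 1250
    cost = 50 + 50*250 = 12550
step 3: join E via merge
    card(P join E) = 1250*40/(10) = 5000
    cost = 12550 + 1250*11 + 40*6 + 1250 + 40 = 27830
step 4: join A via merge
    card(P join A) = 5000*20/(20) = 5000
    cost = 27830 + 5000*13 + 20*5 + 5000 + 20 = 97950
step 5: join B via merge
    card(P join B) = 5000*50/(40) = 6250
    cost = 97950 + 5000*13 + 50*6 + 5000 + 50 = 168300

168300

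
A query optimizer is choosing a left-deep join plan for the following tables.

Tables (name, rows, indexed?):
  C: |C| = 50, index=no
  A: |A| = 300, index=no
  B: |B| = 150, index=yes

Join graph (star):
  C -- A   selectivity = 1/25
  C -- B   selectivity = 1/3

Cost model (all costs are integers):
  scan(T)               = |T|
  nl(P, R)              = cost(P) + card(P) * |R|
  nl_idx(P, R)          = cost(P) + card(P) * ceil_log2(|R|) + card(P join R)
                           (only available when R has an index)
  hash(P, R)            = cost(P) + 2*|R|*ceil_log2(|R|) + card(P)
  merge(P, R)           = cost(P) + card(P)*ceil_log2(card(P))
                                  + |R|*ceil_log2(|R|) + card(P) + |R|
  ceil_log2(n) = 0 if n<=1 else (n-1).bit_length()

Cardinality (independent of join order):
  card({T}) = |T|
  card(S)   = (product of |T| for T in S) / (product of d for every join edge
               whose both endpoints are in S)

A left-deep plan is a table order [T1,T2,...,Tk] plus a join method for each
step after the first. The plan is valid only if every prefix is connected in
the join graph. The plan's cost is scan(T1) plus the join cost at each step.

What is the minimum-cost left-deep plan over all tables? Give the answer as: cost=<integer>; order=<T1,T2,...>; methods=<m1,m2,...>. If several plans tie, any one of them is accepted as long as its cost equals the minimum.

cost=4200; order=A,C,B; methods=hash,hash

Selinger DP (subsets sized 1..n):
  {C}: scan cost=50, card=50
  {A}: scan cost=300, card=300
  {B}: scan cost=150, card=150
  {AC}: card=600; try (C,hash)→1200, (A,merge)→3400, (C,merge)→3650, (A,hash)→5500, (A,nl)→15050, (C,nl)→15300; best=1200 via (C,hash)
  {BC}: card=2500; try (C,hash)→900, (B,merge)→1750, (C,merge)→1850, (B,hash)→2500, (B,nl_idx)→2950, (B,nl)→7550 …(+1); best=900 via (C,hash)
  {ABC}: card=30000; try (B,hash)→4200, (A,hash)→8800, (B,merge)→9150, (B,nl_idx)→36000, (A,merge)→36400, (B,nl)→91200 …(+1); best=4200 via (B,hash)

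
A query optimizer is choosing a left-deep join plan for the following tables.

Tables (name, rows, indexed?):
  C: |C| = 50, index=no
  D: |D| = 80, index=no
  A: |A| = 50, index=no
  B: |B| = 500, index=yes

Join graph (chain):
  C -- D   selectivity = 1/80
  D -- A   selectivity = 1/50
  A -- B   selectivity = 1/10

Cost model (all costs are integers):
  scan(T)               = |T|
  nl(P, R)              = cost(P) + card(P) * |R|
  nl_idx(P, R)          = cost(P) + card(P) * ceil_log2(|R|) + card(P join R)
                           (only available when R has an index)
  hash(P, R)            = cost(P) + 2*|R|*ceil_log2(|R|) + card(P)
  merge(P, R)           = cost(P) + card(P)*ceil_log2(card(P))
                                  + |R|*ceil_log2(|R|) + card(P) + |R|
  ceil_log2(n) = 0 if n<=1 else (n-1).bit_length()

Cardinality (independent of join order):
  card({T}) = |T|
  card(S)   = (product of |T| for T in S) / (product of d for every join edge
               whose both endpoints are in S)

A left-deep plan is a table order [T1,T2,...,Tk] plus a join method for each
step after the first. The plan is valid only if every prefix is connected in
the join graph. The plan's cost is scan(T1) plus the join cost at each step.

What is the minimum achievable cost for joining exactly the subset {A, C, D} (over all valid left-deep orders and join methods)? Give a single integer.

Selinger DP over subsets of {A,C,D}:
  {C}: scan cost=50, card=50
  {D}: scan cost=80, card=80
  {A}: scan cost=50, card=50
  {CD}: card=50; try (C,hash)→760, (D,merge)→1040, (C,merge)→1070, (D,hash)→1220, (D,nl)→4050, (C,nl)→4080; best=760 via (C,hash)
  {AD}: card=80; try (A,hash)→760, (D,merge)→1040, (A,merge)→1070, (D,hash)→1220, (D,nl)→4050, (A,nl)→4080; best=760 via (A,hash)
  {ACD}: card=50; try (A,hash)→1410, (C,hash)→1440, (A,merge)→1460, (C,merge)→1750, (A,nl)→3260, (C,nl)→4760; best=1410 via (A,hash)

1410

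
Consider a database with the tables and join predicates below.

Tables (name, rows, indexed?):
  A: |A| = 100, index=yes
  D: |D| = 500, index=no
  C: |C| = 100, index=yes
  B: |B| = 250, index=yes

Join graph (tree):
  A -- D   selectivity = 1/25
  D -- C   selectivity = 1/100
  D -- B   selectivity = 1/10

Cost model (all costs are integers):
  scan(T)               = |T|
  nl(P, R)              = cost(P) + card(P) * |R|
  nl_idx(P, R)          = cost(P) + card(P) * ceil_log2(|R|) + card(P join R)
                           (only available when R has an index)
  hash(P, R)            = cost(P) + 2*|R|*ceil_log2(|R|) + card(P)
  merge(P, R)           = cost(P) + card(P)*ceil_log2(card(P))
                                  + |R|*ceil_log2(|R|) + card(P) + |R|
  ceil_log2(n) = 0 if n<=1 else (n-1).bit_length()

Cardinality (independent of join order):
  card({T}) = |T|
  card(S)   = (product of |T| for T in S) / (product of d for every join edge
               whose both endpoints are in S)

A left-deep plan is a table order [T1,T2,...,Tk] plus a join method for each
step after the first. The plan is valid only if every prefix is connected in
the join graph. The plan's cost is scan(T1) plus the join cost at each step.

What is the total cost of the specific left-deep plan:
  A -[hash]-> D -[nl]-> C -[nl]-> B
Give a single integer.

709200

step 1: scan A: cost=100, card=100
step 2: join D via hash
    card(P join D) = 100*500/(25) = 2000
    cost = 100 + 2*500*9 + 100 = 9200
step 3: join C via nl
    card(P join C) = 2000*100/(100) = 2000
    cost = 9200 + 2000*100 = 209200
step 4: join B via nl
    card(P join B) = 2000*250/(10) = 50000
    cost = 209200 + 2000*250 = 709200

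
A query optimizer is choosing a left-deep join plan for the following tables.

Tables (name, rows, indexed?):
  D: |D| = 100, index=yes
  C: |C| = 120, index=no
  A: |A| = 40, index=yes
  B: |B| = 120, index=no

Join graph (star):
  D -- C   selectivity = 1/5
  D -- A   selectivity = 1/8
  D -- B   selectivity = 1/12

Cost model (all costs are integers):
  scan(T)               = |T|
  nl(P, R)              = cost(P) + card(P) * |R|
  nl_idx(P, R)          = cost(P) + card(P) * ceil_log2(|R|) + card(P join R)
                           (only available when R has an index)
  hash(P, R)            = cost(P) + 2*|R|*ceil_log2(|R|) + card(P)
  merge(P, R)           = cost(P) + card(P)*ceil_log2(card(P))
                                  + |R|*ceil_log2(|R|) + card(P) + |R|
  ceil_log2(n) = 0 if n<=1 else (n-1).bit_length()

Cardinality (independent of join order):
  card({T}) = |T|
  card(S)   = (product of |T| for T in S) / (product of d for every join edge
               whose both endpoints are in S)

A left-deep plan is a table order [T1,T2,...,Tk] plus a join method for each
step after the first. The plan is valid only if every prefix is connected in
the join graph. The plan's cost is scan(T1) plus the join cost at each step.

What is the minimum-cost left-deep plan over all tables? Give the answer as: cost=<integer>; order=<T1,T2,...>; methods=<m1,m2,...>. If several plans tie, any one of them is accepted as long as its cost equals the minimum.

Selinger DP (subsets sized 1..n):
  {D}: scan cost=100, card=100
  {C}: scan cost=120, card=120
  {A}: scan cost=40, card=40
  {B}: scan cost=120, card=120
  {CD}: card=2400; try (D,hash)→1640, (C,merge)→1860, (D,merge)→1880, (C,hash)→1880, (D,nl_idx)→3360, (C,nl)→12100 …(+1); best=1640 via (D,hash)
  {AD}: card=500; try (A,hash)→680, (D,nl_idx)→820, (D,merge)→1120, (A,merge)→1180, (A,nl_idx)→1200, (D,hash)→1480 …(+2); best=680 via (A,hash)
  {BD}: card=1000; try (D,hash)→1640, (B,merge)→1860, (D,merge)→1880, (B,hash)→1880, (D,nl_idx)→1960, (B,nl)→12100 …(+1); best=1640 via (D,hash)
  {ACD}: card=12000; try (C,hash)→2860, (A,hash)→4520, (C,merge)→6640, (A,nl_idx)→28040, (A,merge)→33120, (C,nl)→60680 …(+1); best=2860 via (C,hash)
  {BCD}: card=24000; try (C,hash)→4320, (B,hash)→5720, (C,merge)→13600, (B,merge)→33800, (C,nl)→121640, (B,nl)→289640; best=4320 via (C,hash)
  {ABD}: card=5000; try (B,hash)→2860, (A,hash)→3120, (B,merge)→6640, (A,nl_idx)→12640, (A,merge)→12920, (A,nl)→41640 …(+1); best=2860 via (B,hash)
  {ABCD}: card=120000; try (C,hash)→9540, (B,hash)→16540, (A,hash)→28800, (C,merge)→73820, (B,merge)→183820, (A,nl_idx)→268320 …(+4); best=9540 via (C,hash)

cost=9540; order=D,A,B,C; methods=hash,hash,hash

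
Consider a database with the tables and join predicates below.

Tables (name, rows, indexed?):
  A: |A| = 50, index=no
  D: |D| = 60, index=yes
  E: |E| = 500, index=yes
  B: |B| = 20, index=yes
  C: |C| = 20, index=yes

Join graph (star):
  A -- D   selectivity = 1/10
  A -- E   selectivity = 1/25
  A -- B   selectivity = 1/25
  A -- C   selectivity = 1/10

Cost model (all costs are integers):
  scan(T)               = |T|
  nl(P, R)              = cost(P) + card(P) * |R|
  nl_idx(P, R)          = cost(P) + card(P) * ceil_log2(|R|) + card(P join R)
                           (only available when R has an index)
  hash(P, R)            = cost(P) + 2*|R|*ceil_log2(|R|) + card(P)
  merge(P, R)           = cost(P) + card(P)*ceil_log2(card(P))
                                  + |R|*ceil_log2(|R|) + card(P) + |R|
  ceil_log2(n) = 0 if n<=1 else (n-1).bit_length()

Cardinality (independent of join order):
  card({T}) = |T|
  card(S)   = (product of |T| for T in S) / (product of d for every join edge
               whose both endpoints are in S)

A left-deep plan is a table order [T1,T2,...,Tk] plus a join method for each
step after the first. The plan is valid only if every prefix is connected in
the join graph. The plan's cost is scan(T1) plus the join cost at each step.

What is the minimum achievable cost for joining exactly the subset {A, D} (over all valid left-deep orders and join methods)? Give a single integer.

650

Selinger DP over subsets of {A,D}:
  {A}: scan cost=50, card=50
  {D}: scan cost=60, card=60
  {AD}: card=300; try (D,nl_idx)→650, (A,hash)→720, (D,hash)→820, (D,merge)→820, (A,merge)→830, (D,nl)→3050 …(+1); best=650 via (D,nl_idx)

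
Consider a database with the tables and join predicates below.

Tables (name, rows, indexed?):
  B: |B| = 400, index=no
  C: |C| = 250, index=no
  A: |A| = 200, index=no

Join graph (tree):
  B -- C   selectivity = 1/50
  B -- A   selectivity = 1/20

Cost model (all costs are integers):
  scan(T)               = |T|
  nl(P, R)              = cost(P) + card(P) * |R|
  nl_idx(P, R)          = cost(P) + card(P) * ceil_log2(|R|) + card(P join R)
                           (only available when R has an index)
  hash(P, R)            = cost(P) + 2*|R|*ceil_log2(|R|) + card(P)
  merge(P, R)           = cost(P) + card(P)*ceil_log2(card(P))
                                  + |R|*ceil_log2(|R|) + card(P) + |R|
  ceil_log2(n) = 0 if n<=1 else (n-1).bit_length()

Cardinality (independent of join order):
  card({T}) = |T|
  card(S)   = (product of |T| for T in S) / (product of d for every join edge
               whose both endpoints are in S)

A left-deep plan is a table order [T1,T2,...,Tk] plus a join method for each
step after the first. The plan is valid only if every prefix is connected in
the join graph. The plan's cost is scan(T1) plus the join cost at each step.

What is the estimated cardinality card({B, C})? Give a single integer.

Tables in S: B(400), C(250)
Edges inside S: B-C(d=50)
numerator = 400 * 250 = 100000
denominator = 50 = 50
card(S) = 100000 / 50 = 2000

2000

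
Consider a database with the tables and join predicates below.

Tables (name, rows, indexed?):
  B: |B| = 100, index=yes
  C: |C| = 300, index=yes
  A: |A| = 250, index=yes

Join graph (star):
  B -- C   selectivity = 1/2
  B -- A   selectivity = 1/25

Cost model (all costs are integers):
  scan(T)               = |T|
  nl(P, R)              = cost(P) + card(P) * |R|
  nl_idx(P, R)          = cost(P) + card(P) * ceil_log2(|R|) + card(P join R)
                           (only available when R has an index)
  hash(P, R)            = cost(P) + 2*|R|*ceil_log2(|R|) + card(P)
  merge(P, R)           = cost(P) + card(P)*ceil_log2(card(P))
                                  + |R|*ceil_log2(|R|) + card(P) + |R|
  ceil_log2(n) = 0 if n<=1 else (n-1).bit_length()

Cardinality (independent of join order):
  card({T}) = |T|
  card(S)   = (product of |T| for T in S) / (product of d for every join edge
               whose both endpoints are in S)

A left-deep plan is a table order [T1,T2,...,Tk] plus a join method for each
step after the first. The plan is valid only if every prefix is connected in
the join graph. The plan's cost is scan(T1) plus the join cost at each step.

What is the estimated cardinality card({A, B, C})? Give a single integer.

150000

Tables in S: A(250), B(100), C(300)
Edges inside S: B-C(d=2), B-A(d=25)
numerator = 250 * 100 * 300 = 7500000
denominator = 2 * 25 = 50
card(S) = 7500000 / 50 = 150000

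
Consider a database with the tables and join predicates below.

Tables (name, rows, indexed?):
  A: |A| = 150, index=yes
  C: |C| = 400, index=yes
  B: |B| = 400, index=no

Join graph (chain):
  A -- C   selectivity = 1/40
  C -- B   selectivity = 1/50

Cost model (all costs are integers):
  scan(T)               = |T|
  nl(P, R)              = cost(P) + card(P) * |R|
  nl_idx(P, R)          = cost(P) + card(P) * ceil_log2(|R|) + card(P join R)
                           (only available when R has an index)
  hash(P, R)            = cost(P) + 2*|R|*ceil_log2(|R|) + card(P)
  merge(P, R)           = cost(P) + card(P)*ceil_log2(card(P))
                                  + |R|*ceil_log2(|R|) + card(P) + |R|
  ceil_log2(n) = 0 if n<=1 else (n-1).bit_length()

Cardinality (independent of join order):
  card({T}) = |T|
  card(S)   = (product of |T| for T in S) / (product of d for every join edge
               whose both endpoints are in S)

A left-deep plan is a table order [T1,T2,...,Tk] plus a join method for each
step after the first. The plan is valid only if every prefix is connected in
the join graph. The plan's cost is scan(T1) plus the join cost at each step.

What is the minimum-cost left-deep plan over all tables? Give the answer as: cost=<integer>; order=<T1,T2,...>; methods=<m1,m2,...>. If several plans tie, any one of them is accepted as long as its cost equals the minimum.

Selinger DP (subsets sized 1..n):
  {A}: scan cost=150, card=150
  {C}: scan cost=400, card=400
  {B}: scan cost=400, card=400
  {AC}: card=1500; try (C,nl_idx)→3000, (A,hash)→3200, (A,nl_idx)→5100, (C,merge)→5500, (A,merge)→5750, (C,hash)→7500 …(+2); best=3000 via (C,nl_idx)
  {BC}: card=3200; try (C,nl_idx)→7200, (C,hash)→8000, (B,hash)→8000, (C,merge)→8400, (B,merge)→8400, (C,nl)→160400 …(+1); best=7200 via (C,nl_idx)
  {ABC}: card=12000; try (B,hash)→11700, (A,hash)→12800, (B,merge)→25000, (A,nl_idx)→44800, (A,merge)→50150, (A,nl)→487200 …(+1); best=11700 via (B,hash)

cost=11700; order=A,C,B; methods=nl_idx,hash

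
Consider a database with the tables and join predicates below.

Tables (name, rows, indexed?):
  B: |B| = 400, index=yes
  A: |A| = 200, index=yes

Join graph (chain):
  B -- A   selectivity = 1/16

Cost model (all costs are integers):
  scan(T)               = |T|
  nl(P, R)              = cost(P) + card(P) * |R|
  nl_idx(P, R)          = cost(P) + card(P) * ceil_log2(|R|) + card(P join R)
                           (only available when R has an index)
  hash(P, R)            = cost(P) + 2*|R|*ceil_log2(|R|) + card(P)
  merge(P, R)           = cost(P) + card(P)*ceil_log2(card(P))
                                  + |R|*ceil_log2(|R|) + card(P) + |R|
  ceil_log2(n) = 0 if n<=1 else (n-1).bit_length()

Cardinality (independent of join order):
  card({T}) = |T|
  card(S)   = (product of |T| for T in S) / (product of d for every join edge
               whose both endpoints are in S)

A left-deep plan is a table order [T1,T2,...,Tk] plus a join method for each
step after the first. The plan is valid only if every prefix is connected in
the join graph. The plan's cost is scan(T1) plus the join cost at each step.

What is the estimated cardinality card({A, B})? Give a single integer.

Tables in S: A(200), B(400)
Edges inside S: B-A(d=16)
numerator = 200 * 400 = 80000
denominator = 16 = 16
card(S) = 80000 / 16 = 5000

5000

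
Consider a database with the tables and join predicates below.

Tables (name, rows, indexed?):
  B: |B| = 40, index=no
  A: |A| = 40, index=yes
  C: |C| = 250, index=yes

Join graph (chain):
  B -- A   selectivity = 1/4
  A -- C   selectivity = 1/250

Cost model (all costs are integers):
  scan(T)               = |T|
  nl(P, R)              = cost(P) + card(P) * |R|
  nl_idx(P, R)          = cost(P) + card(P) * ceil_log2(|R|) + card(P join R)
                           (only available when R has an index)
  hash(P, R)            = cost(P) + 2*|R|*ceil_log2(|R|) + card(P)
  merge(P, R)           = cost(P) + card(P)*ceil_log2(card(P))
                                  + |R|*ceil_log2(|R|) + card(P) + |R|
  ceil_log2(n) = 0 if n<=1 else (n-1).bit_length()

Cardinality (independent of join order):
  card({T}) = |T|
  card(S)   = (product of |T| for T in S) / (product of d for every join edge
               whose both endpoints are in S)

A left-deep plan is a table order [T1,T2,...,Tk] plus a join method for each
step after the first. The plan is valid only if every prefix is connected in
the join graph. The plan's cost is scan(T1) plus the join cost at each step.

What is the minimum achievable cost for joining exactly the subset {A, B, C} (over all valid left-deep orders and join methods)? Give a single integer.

920

Selinger DP over subsets of {A,B,C}:
  {B}: scan cost=40, card=40
  {A}: scan cost=40, card=40
  {C}: scan cost=250, card=250
  {AB}: card=400; try (B,hash)→560, (A,hash)→560, (B,merge)→600, (A,merge)→600, (A,nl_idx)→680, (B,nl)→1640 …(+1); best=560 via (B,hash)
  {AC}: card=40; try (C,nl_idx)→400, (A,hash)→980, (A,nl_idx)→1790, (C,merge)→2570, (A,merge)→2780, (C,hash)→4080 …(+2); best=400 via (C,nl_idx)
  {ABC}: card=400; try (B,hash)→920, (B,merge)→960, (B,nl)→2000, (C,nl_idx)→4160, (C,hash)→4960, (C,merge)→6810 …(+1); best=920 via (B,hash)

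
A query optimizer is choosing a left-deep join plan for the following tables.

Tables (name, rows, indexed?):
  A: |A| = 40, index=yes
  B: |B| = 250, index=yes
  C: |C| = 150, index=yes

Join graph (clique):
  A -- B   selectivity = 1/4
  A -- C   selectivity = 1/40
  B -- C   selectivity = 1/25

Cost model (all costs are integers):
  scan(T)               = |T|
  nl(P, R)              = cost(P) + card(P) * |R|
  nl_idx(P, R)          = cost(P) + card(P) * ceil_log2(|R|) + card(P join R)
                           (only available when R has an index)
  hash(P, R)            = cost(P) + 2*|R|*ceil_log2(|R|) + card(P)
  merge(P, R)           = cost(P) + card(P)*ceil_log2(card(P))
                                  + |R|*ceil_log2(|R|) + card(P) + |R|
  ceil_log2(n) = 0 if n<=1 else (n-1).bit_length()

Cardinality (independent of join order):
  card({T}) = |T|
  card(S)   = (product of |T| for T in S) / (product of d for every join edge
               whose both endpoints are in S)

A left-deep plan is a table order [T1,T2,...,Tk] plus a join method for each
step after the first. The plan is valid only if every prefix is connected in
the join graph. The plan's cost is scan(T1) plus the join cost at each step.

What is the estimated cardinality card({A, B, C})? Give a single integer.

Tables in S: A(40), B(250), C(150)
Edges inside S: A-B(d=4), A-C(d=40), B-C(d=25)
numerator = 40 * 250 * 150 = 1500000
denominator = 4 * 40 * 25 = 4000
card(S) = 1500000 / 4000 = 375

375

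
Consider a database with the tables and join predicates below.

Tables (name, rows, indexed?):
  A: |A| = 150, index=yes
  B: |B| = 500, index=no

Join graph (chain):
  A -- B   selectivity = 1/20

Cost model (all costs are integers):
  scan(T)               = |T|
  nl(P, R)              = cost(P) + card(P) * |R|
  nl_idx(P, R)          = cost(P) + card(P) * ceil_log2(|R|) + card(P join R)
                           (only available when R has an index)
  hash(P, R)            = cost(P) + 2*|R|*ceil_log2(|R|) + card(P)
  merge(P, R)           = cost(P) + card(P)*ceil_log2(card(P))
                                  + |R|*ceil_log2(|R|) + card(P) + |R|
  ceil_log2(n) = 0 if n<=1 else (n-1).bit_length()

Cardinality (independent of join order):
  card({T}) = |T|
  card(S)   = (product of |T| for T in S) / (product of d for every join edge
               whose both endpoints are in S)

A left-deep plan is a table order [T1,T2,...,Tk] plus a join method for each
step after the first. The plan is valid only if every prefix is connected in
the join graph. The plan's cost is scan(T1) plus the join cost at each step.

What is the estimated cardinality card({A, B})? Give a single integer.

Tables in S: A(150), B(500)
Edges inside S: A-B(d=20)
numerator = 150 * 500 = 75000
denominator = 20 = 20
card(S) = 75000 / 20 = 3750

3750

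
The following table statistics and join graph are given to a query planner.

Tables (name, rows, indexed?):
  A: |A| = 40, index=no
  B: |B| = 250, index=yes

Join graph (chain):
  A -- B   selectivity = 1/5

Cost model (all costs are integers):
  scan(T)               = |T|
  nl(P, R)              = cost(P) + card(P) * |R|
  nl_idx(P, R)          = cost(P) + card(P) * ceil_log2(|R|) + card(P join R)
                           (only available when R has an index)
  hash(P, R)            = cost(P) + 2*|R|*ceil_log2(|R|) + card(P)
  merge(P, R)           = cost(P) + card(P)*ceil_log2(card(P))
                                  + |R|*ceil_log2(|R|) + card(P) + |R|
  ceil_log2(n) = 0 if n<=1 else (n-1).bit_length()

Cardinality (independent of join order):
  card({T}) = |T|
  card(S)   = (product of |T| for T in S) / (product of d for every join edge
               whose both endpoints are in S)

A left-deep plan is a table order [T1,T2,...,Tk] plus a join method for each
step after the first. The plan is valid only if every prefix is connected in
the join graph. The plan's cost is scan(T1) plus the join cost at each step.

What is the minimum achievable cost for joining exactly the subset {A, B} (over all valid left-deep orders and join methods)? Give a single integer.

Selinger DP over subsets of {A,B}:
  {A}: scan cost=40, card=40
  {B}: scan cost=250, card=250
  {AB}: card=2000; try (A,hash)→980, (B,nl_idx)→2360, (B,merge)→2570, (A,merge)→2780, (B,hash)→4080, (B,nl)→10040 …(+1); best=980 via (A,hash)

980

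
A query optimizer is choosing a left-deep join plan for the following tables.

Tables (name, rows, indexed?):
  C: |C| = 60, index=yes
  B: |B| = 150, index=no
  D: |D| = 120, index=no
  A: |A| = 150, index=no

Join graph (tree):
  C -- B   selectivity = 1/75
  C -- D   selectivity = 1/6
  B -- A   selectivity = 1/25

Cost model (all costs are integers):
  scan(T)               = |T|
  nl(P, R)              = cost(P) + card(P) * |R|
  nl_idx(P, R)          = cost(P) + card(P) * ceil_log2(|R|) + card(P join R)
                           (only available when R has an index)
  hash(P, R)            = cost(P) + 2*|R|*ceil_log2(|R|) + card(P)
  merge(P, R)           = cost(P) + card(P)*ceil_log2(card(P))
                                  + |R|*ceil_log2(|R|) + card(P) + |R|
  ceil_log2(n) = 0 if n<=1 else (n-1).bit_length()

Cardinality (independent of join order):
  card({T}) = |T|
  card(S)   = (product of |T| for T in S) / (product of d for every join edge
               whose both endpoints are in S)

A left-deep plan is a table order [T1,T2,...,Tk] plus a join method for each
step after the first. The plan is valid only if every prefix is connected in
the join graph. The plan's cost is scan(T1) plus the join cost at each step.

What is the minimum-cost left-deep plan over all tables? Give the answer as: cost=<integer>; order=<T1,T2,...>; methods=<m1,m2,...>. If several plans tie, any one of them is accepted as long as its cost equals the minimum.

cost=5730; order=B,C,A,D; methods=hash,merge,hash

Selinger DP (subsets sized 1..n):
  {C}: scan cost=60, card=60
  {B}: scan cost=150, card=150
  {D}: scan cost=120, card=120
  {A}: scan cost=150, card=150
  {BC}: card=120; try (C,hash)→1020, (C,nl_idx)→1170, (B,merge)→1830, (C,merge)→1920, (B,hash)→2520, (B,nl)→9060 …(+1); best=1020 via (C,hash)
  {CD}: card=1200; try (C,hash)→960, (D,merge)→1440, (C,merge)→1500, (D,hash)→1800, (C,nl_idx)→2040, (D,nl)→7260 …(+1); best=960 via (C,hash)
  {AB}: card=900; try (B,hash)→2700, (A,hash)→2700, (B,merge)→2850, (A,merge)→2850, (B,nl)→22650, (A,nl)→22650; best=2700 via (B,hash)
  {BCD}: card=2400; try (D,hash)→2820, (D,merge)→2940, (B,hash)→4560, (D,nl)→15420, (B,merge)→16710, (B,nl)→180960; best=2820 via (D,hash)
  {ABC}: card=720; try (A,merge)→3330, (A,hash)→3540, (C,hash)→4320, (C,nl_idx)→8820, (C,merge)→13020, (A,nl)→19020 …(+1); best=3330 via (A,merge)
  {ABCD}: card=14400; try (D,hash)→5730, (A,hash)→7620, (D,merge)→12210, (A,merge)→35370, (D,nl)→89730, (A,nl)→362820; best=5730 via (D,hash)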